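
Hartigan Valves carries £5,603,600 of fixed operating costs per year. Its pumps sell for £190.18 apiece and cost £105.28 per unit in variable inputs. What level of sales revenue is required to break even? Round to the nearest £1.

Contribution margin per unit = £190.18 − £105.28 = £84.90, a CM ratio of £84.90 ÷ £190.18 = 0.4464.
Break-even sales = FC ÷ CM ratio = £5,603,600 × £190.18 / £84.90 = £12,552,328.

£12,552,328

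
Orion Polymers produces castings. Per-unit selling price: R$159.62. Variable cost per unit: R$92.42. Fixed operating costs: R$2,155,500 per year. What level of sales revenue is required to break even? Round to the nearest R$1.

CM per unit = R$159.62 − R$92.42 = R$67.20; CM ratio = R$67.20 / R$159.62 = 0.4210.
Break-even sales = FC ÷ CM ratio = R$2,155,500 × R$159.62 / R$67.20 = R$5,119,954.

R$5,119,954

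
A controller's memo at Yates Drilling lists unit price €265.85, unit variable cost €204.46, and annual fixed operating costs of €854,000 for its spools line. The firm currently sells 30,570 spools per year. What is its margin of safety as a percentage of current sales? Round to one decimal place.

54.5%

Contribution margin per unit = €265.85 − €204.46 = €61.39. Break-even units = €854,000 ÷ €61.39 = 13,911.06; break-even revenue = 13,911.06 × €265.85 = €3,698,255.42.
Actual sales revenue = 30,570 × €265.85 = €8,127,034.50.
Margin of safety = (€8,127,034.50 − €3,698,255.42) ÷ €8,127,034.50 = 54.5%.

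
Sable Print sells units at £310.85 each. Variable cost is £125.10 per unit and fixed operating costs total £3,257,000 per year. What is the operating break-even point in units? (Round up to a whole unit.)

Each unit contributes £310.85 − £125.10 = £185.75.
Units to break even: £3,257,000 ÷ £185.75 = 17,534.32, rounded up to 17,535.

17,535 units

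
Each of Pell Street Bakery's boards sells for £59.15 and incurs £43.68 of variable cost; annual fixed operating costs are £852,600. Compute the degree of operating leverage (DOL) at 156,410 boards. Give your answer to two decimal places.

1.54

Total contribution margin = 156,410 × £15.47 = £2,419,662.70.
Operating income = contribution − fixed costs = £2,419,662.70 − £852,600 = £1,567,062.70.
So DOL = total CM / EBIT = £2,419,662.70 / £1,567,062.70 = 1.5441.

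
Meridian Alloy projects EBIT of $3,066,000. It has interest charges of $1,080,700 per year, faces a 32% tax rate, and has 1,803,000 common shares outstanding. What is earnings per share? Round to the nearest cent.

$0.75

Interest = $1,080,700.00, so EBT = $3,066,000 − $1,080,700.00 = $1,985,300.00.
After tax at 32%: net income = $1,985,300.00 × 0.68 = $1,350,004.00.
EPS = $1,350,004.00 ÷ 1,803,000 = $0.75.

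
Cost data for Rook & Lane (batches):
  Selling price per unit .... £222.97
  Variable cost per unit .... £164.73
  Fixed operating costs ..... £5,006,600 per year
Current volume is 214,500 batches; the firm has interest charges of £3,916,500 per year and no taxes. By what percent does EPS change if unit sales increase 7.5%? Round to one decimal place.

At 214,500 units, contribution = 214,500 × £58.24 = £12,492,480.00.
Subtracting fixed costs: EBIT = £12,492,480.00 − £5,006,600 = £7,485,880.00.
Interest = £3,916,500.00, so EBIT − I = £3,569,380.00.
DCL = total CM / (EBIT − I) = £12,492,480.00 / £3,569,380.00 = 3.4999.
%ΔEPS = DCL × %ΔSales = 3.4999 × +7.5% = +26.2%.

+26.2%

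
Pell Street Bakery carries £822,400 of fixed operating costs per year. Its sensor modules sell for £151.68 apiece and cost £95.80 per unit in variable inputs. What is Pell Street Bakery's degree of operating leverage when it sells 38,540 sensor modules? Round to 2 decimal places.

1.62

At 38,540 units, contribution = 38,540 × £55.88 = £2,153,615.20.
EBIT = £2,153,615.20 − £822,400 = £1,331,215.20.
Degree of operating leverage = £2,153,615.20 / £1,331,215.20 = 1.6178.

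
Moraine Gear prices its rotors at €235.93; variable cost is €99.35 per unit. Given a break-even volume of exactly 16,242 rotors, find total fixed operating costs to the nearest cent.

Unit CM = price − variable cost = €235.93 − €99.35 = €136.58.
Since BE = FC / CM, FC = 16,242 × €136.58 = €2,218,332.36.

€2,218,332.36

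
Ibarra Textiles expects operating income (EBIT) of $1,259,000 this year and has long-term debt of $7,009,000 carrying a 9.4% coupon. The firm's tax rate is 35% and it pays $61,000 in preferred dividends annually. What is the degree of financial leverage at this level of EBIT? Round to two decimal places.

2.49

Annual interest charges come to $658,846.00.
Pre-tax preferred-dividend burden = $61,000 ÷ (1 − 0.35) = $93,846.15.
DFL = EBIT ÷ [EBIT − I − D_p/(1−t)] = $1,259,000 ÷ [$1,259,000 − $658,846.00 − $93,846.15] = $1,259,000 ÷ $506,307.85 = 2.4866.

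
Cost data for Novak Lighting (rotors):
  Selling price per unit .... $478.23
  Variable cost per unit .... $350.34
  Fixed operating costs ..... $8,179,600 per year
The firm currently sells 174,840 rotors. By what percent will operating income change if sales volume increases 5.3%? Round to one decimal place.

Contribution at this volume is 174,840 × $127.89 = $22,360,287.60.
Subtracting fixed costs: EBIT = $22,360,287.60 − $8,179,600 = $14,180,687.60.
Degree of operating leverage = $22,360,287.60 / $14,180,687.60 = 1.5768.
%ΔEBIT = DOL × %ΔSales = 1.5768 × +5.3% = +8.4%.

+8.4%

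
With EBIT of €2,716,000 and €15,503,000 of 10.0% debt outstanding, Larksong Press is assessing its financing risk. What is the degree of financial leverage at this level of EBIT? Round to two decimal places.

Interest = €1,550,300.00.
Degree of financial leverage = EBIT / (EBIT − interest) = €2,716,000 / €1,165,700.00 = 2.3299.

2.33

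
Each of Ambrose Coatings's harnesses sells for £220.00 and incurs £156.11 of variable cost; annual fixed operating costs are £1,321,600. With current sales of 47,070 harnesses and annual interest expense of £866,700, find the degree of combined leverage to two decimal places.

Contribution at this volume is 47,070 × £63.89 = £3,007,302.30.
Operating income = contribution − fixed costs = £3,007,302.30 − £1,321,600 = £1,685,702.30. Interest = £866,700.00, so EBIT − I = £819,002.30.
DCL = contribution ÷ (EBIT − I) = £3,007,302.30 ÷ £819,002.30 = 3.6719.

3.67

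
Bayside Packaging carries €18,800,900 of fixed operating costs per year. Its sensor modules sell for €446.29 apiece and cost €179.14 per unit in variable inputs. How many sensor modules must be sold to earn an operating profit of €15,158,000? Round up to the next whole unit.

127,116 sensor modules

Contribution margin per unit = €446.29 − €179.14 = €267.15.
Required volume = (fixed costs + target profit) ÷ CM = (€18,800,900 + €15,158,000) ÷ €267.15 = 127,115.48, so 127,116 sensor modules.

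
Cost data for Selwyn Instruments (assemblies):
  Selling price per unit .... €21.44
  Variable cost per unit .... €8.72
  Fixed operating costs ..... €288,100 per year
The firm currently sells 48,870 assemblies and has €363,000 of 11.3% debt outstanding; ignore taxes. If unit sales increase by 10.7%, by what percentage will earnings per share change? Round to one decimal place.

At 48,870 units, contribution = 48,870 × €12.72 = €621,626.40.
EBIT = €621,626.40 − €288,100 = €333,526.40.
After interest of €41,019.00, pre-tax earnings = €292,507.40.
DCL = total CM / (EBIT − I) = €621,626.40 / €292,507.40 = 2.1252.
%ΔEPS = DCL × %ΔSales = 2.1252 × +10.7% = +22.7%.

+22.7%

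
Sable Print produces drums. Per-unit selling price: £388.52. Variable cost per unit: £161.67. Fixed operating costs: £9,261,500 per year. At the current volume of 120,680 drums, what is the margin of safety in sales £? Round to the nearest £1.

Contribution margin per unit = £388.52 − £161.67 = £226.85. Break-even units = £9,261,500 ÷ £226.85 = 40,826.54; break-even revenue = 40,826.54 × £388.52 = £15,861,926.29.
Actual sales revenue = 120,680 × £388.52 = £46,886,593.60.
Margin of safety = £46,886,593.60 − £15,861,926.29 = £31,024,667.

£31,024,667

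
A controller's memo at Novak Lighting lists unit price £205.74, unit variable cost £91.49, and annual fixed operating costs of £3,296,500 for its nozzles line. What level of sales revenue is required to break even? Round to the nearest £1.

£5,936,297

CM per unit = £205.74 − £91.49 = £114.25; CM ratio = £114.25 / £205.74 = 0.5553.
Break-even sales = FC ÷ CM ratio = £3,296,500 × £205.74 / £114.25 = £5,936,297.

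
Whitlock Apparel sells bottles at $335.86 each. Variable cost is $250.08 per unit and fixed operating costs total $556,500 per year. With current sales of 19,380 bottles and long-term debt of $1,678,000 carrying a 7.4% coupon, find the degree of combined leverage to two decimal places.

Contribution at this volume is 19,380 × $85.78 = $1,662,416.40.
EBIT = $1,662,416.40 − $556,500 = $1,105,916.40. Interest = $124,172.00.
DOL = $1,662,416.40 ÷ $1,105,916.40 = 1.5032; DFL = $1,105,916.40 ÷ $981,744.40 = 1.1265.
DCL = DOL × DFL = 1.5032 × 1.1265 = 1.6934.

1.69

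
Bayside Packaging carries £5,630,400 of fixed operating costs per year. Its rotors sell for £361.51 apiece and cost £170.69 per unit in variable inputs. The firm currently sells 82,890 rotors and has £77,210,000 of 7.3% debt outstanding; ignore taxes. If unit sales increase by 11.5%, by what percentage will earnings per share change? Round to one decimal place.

+40.0%

At 82,890 units, contribution = 82,890 × £190.82 = £15,817,069.80.
Subtracting fixed costs: EBIT = £15,817,069.80 − £5,630,400 = £10,186,669.80.
After interest of £5,636,330.00, pre-tax earnings = £4,550,339.80.
Degree of combined leverage = contribution ÷ (EBIT − I) = £15,817,069.80 ÷ £4,550,339.80 = 3.4760.
%ΔEPS = DCL × %ΔSales = 3.4760 × +11.5% = +40.0%.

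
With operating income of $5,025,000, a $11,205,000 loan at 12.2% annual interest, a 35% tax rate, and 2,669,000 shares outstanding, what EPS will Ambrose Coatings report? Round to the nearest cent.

$0.89

Pre-tax income = $5,025,000 − $1,367,010.00 = $3,657,990.00.
Net income = $3,657,990.00 × (1 − 0.35) = $2,377,693.50.
EPS = $2,377,693.50 ÷ 2,669,000 = $0.89.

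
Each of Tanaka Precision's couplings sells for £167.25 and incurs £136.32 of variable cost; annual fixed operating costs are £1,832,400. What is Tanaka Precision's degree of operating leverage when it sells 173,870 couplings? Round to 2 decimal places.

1.52

At 173,870 units, contribution = 173,870 × £30.93 = £5,377,799.10.
Operating income = contribution − fixed costs = £5,377,799.10 − £1,832,400 = £3,545,399.10.
DOL = contribution ÷ EBIT = £5,377,799.10 ÷ £3,545,399.10 = 1.5168.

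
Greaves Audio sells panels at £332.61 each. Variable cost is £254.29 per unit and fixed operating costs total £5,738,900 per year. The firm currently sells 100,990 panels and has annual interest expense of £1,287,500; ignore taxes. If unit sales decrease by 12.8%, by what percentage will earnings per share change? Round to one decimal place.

Contribution at this volume is 100,990 × £78.32 = £7,909,536.80.
Operating income = contribution − fixed costs = £7,909,536.80 − £5,738,900 = £2,170,636.80.
Interest = £1,287,500.00, so EBIT − I = £883,136.80.
Degree of combined leverage = contribution ÷ (EBIT − I) = £7,909,536.80 ÷ £883,136.80 = 8.9562.
%ΔEPS = DCL × %ΔSales = 8.9562 × -12.8% = -114.6%.

-114.6%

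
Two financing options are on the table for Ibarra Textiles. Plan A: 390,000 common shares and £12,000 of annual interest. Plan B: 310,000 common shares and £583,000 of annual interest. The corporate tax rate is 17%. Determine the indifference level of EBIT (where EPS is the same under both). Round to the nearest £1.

£2,795,625

At indifference, (EBIT − 12,000)(1 − t)/390,000 = (EBIT − 583,000)(1 − t)/310,000.
Cancelling (1 − t) and cross-multiplying: 310,000·(EBIT − 12,000) = 390,000·(EBIT − 583,000).
Solving, EBIT = (583,000·390,000 − 12,000·310,000) / (390,000 − 310,000) = 223,650,000,000 / 80,000 = 2,795,625.00.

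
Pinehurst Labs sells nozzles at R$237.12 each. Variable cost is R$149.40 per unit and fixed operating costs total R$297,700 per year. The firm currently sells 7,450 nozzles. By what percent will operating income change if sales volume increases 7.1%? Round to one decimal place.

+13.0%

Contribution at this volume is 7,450 × R$87.72 = R$653,514.00.
Operating income = contribution − fixed costs = R$653,514.00 − R$297,700 = R$355,814.00.
So DOL = total CM / EBIT = R$653,514.00 / R$355,814.00 = 1.8367.
%ΔEBIT = DOL × %ΔSales = 1.8367 × +7.1% = +13.0%.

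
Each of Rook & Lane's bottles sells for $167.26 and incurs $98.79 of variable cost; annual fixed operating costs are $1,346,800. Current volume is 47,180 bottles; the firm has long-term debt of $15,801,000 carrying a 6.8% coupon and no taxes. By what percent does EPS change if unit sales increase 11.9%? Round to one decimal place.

Contribution at this volume is 47,180 × $68.47 = $3,230,414.60.
Subtracting fixed costs: EBIT = $3,230,414.60 − $1,346,800 = $1,883,614.60.
Interest = $1,074,468.00, so EBIT − I = $809,146.60.
Degree of combined leverage = contribution ÷ (EBIT − I) = $3,230,414.60 ÷ $809,146.60 = 3.9924.
EPS therefore changes by 3.9924 × (+11.9%) = +47.5%.

+47.5%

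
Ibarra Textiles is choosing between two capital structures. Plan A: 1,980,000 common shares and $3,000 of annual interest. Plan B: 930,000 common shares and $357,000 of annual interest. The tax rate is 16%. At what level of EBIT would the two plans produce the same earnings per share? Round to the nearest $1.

$670,543

At indifference, (EBIT − 3,000)(1 − t)/1,980,000 = (EBIT − 357,000)(1 − t)/930,000.
Cancelling (1 − t) and cross-multiplying: 930,000·(EBIT − 3,000) = 1,980,000·(EBIT − 357,000).
Solving, EBIT = (357,000·1,980,000 − 3,000·930,000) / (1,980,000 − 930,000) = 704,070,000,000 / 1,050,000 = 670,542.86.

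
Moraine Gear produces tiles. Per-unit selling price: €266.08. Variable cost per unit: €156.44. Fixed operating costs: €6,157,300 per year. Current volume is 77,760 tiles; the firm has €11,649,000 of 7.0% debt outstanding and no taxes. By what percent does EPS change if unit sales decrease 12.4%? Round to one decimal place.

-68.1%

At 77,760 units, contribution = 77,760 × €109.64 = €8,525,606.40.
EBIT = €8,525,606.40 − €6,157,300 = €2,368,306.40.
After interest of €815,430.00, pre-tax earnings = €1,552,876.40.
Degree of combined leverage = contribution ÷ (EBIT − I) = €8,525,606.40 ÷ €1,552,876.40 = 5.4902.
EPS therefore changes by 5.4902 × (-12.4%) = -68.1%.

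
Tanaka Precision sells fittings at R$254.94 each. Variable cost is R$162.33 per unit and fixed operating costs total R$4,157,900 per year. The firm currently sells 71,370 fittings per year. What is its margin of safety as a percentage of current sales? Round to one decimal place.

Each unit contributes R$254.94 − R$162.33 = R$92.61. Break-even units = R$4,157,900 ÷ R$92.61 = 44,896.88; break-even revenue = 44,896.88 × R$254.94 = R$11,446,010.43.
Actual sales revenue = 71,370 × R$254.94 = R$18,195,067.80.
Margin of safety = (R$18,195,067.80 − R$11,446,010.43) ÷ R$18,195,067.80 = 37.1%.

37.1%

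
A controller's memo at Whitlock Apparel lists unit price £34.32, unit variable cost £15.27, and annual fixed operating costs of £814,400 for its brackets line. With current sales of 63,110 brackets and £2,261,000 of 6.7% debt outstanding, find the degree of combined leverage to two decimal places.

Total contribution margin = 63,110 × £19.05 = £1,202,245.50.
Subtracting fixed costs: EBIT = £1,202,245.50 − £814,400 = £387,845.50. Interest = £151,487.00.
DOL = £1,202,245.50 ÷ £387,845.50 = 3.0998; DFL = £387,845.50 ÷ £236,358.50 = 1.6409.
DCL = DOL × DFL = 3.0998 × 1.6409 = 5.0865.

5.09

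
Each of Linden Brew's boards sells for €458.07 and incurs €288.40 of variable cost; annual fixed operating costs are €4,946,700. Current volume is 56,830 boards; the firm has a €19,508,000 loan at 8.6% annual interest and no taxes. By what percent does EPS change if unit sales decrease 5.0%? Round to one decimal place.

-16.0%

Contribution at this volume is 56,830 × €169.67 = €9,642,346.10.
EBIT = €9,642,346.10 − €4,946,700 = €4,695,646.10.
After interest of €1,677,688.00, pre-tax earnings = €3,017,958.10.
DCL = total CM / (EBIT − I) = €9,642,346.10 / €3,017,958.10 = 3.1950.
%ΔEPS = DCL × %ΔSales = 3.1950 × -5.0% = -16.0%.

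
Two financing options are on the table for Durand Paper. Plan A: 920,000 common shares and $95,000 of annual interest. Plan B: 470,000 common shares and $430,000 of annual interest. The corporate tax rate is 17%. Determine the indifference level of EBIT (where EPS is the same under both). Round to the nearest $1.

$779,889

Set EPS_A = EPS_B: (EBIT − $95,000)(1 − 0.17) ÷ 920,000 = (EBIT − $430,000)(1 − 0.17) ÷ 470,000.
The (1 − t) factor cancels: (EBIT − 95,000) × 470,000 = (EBIT − 430,000) × 920,000.
EBIT × (920,000 − 470,000) = 430,000 × 920,000 − 95,000 × 470,000 = 350,950,000,000, so EBIT = 350,950,000,000 ÷ 450,000 = 779,888.89.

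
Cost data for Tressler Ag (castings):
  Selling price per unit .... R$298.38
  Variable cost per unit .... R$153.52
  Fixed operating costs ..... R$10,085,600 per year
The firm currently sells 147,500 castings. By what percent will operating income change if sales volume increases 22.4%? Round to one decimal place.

At 147,500 units, contribution = 147,500 × R$144.86 = R$21,366,850.00.
Subtracting fixed costs: EBIT = R$21,366,850.00 − R$10,085,600 = R$11,281,250.00.
So DOL = total CM / EBIT = R$21,366,850.00 / R$11,281,250.00 = 1.8940.
%ΔEBIT = DOL × %ΔSales = 1.8940 × +22.4% = +42.4%.

+42.4%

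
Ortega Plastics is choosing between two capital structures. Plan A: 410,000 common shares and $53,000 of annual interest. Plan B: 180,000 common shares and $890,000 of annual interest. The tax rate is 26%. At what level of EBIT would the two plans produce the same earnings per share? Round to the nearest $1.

$1,545,043

Set EPS_A = EPS_B: (EBIT − $53,000)(1 − 0.26) ÷ 410,000 = (EBIT − $890,000)(1 − 0.26) ÷ 180,000.
The (1 − t) factor cancels: (EBIT − 53,000) × 180,000 = (EBIT − 890,000) × 410,000.
EBIT × (410,000 − 180,000) = 890,000 × 410,000 − 53,000 × 180,000 = 355,360,000,000, so EBIT = 355,360,000,000 ÷ 230,000 = 1,545,043.48.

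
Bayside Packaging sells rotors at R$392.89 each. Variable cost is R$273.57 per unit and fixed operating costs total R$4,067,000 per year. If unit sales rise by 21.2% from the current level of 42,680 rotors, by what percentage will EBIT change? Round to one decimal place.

+105.3%

Total contribution margin = 42,680 × R$119.32 = R$5,092,577.60.
Subtracting fixed costs: EBIT = R$5,092,577.60 − R$4,067,000 = R$1,025,577.60.
DOL = contribution ÷ EBIT = R$5,092,577.60 ÷ R$1,025,577.60 = 4.9656.
So EBIT moves 4.9656 × (+21.2%) = +105.3%.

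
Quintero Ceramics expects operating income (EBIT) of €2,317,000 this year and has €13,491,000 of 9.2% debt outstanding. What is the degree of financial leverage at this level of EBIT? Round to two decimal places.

Interest = €1,241,172.00.
DFL = EBIT ÷ (EBIT − I) = €2,317,000 ÷ (€2,317,000 − €1,241,172.00) = €2,317,000 ÷ €1,075,828.00 = 2.1537.

2.15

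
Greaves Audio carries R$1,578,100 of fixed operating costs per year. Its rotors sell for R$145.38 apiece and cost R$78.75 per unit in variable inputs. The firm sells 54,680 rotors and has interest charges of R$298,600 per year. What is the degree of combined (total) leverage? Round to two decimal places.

2.06

Contribution at this volume is 54,680 × R$66.63 = R$3,643,328.40.
Operating income = contribution − fixed costs = R$3,643,328.40 − R$1,578,100 = R$2,065,228.40. Interest = R$298,600.00.
DOL = R$3,643,328.40 ÷ R$2,065,228.40 = 1.7641; DFL = R$2,065,228.40 ÷ R$1,766,628.40 = 1.1690.
DCL = DOL × DFL = 1.7641 × 1.1690 = 2.0622.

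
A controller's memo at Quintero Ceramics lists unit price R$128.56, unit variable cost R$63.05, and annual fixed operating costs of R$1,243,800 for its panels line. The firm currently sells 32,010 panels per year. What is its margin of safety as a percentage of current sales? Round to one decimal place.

40.7%

Each unit contributes R$128.56 − R$63.05 = R$65.51. Break-even units = R$1,243,800 ÷ R$65.51 = 18,986.41; break-even revenue = 18,986.41 × R$128.56 = R$2,440,893.42.
Actual sales revenue = 32,010 × R$128.56 = R$4,115,205.60.
Margin of safety = (R$4,115,205.60 − R$2,440,893.42) ÷ R$4,115,205.60 = 40.7%.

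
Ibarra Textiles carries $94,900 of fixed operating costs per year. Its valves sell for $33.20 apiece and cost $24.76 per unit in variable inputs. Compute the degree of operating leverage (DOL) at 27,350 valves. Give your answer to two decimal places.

1.70

Contribution at this volume is 27,350 × $8.44 = $230,834.00.
Subtracting fixed costs: EBIT = $230,834.00 − $94,900 = $135,934.00.
DOL = contribution ÷ EBIT = $230,834.00 ÷ $135,934.00 = 1.6981.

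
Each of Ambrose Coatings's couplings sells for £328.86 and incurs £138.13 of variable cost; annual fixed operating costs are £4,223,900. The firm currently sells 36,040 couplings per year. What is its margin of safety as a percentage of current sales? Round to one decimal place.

38.6%

Each unit contributes £328.86 − £138.13 = £190.73. Break-even units = £4,223,900 ÷ £190.73 = 22,145.97; break-even revenue = 22,145.97 × £328.86 = £7,282,922.21.
Current sales = 36,040 × £328.86 = £11,852,114.40.
Margin of safety = (£11,852,114.40 − £7,282,922.21) ÷ £11,852,114.40 = 38.6%.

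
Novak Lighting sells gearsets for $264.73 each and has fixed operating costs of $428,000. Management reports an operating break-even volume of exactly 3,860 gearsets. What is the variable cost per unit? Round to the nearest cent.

Contribution per unit must be FC / Q = $428,000 / 3,860 = $110.8808.
Hence VC = price − CM = $264.73 − $110.8808 = $153.85.

$153.85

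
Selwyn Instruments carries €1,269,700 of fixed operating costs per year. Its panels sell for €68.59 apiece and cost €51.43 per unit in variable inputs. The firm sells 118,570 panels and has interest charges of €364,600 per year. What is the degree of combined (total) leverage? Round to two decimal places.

5.08

At 118,570 units, contribution = 118,570 × €17.16 = €2,034,661.20.
EBIT = €2,034,661.20 − €1,269,700 = €764,961.20. Interest = €364,600.00, so EBIT − I = €400,361.20.
DCL = contribution ÷ (EBIT − I) = €2,034,661.20 ÷ €400,361.20 = 5.0821.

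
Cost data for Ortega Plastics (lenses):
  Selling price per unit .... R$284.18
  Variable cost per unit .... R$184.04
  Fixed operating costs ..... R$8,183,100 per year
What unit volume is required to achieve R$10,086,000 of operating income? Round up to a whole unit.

Contribution margin per unit = R$284.18 − R$184.04 = R$100.14.
Units = (FC + target) / CM = (R$8,183,100 + R$10,086,000) / R$100.14 = 182,435.59, so 182,436 lenses.

182,436 lenses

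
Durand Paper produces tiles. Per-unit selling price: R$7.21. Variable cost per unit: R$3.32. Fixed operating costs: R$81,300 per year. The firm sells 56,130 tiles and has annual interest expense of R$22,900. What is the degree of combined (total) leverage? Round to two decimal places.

At 56,130 units, contribution = 56,130 × R$3.89 = R$218,345.70.
Subtracting fixed costs: EBIT = R$218,345.70 − R$81,300 = R$137,045.70. Interest = R$22,900.00.
DOL = R$218,345.70 ÷ R$137,045.70 = 1.5932; DFL = R$137,045.70 ÷ R$114,145.70 = 1.2006.
Combined leverage = 1.5932 × 1.2006 = 1.9128.

1.91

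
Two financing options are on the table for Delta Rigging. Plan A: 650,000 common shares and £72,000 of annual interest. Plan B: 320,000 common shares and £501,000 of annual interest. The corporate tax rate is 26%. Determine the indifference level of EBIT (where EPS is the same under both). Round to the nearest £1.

£917,000

At indifference, (EBIT − 72,000)(1 − t)/650,000 = (EBIT − 501,000)(1 − t)/320,000.
Cancelling (1 − t) and cross-multiplying: 320,000·(EBIT − 72,000) = 650,000·(EBIT − 501,000).
EBIT × (650,000 − 320,000) = 501,000 × 650,000 − 72,000 × 320,000 = 302,610,000,000, so EBIT = 302,610,000,000 ÷ 330,000 = 917,000.00.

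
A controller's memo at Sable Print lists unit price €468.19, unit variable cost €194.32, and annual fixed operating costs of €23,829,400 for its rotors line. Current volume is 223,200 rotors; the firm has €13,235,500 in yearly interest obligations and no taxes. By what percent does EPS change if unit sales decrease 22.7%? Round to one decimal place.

Contribution at this volume is 223,200 × €273.87 = €61,127,784.00.
Subtracting fixed costs: EBIT = €61,127,784.00 − €23,829,400 = €37,298,384.00.
After interest of €13,235,500.00, pre-tax earnings = €24,062,884.00.
DCL = total CM / (EBIT − I) = €61,127,784.00 / €24,062,884.00 = 2.5403.
EPS therefore changes by 2.5403 × (-22.7%) = -57.7%.

-57.7%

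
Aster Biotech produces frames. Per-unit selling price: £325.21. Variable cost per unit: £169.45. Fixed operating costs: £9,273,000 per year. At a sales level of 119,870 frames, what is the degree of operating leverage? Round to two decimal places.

At 119,870 units, contribution = 119,870 × £155.76 = £18,670,951.20.
EBIT = £18,670,951.20 − £9,273,000 = £9,397,951.20.
Degree of operating leverage = £18,670,951.20 / £9,397,951.20 = 1.9867.

1.99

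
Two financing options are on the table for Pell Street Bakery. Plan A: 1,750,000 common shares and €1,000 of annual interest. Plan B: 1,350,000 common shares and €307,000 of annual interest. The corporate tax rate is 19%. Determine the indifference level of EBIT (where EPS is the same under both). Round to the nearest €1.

At indifference, (EBIT − 1,000)(1 − t)/1,750,000 = (EBIT − 307,000)(1 − t)/1,350,000.
The (1 − t) factor cancels: (EBIT − 1,000) × 1,350,000 = (EBIT − 307,000) × 1,750,000.
EBIT × (1,750,000 − 1,350,000) = 307,000 × 1,750,000 − 1,000 × 1,350,000 = 535,900,000,000, so EBIT = 535,900,000,000 ÷ 400,000 = 1,339,750.00.

€1,339,750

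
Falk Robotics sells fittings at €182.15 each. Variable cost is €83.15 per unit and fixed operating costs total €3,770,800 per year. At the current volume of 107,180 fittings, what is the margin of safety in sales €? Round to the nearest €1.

€12,584,946

Contribution margin per unit = €182.15 − €83.15 = €99.00. Break-even units = €3,770,800 ÷ €99.00 = 38,088.89; break-even revenue = 38,088.89 × €182.15 = €6,937,891.11.
Actual sales revenue = 107,180 × €182.15 = €19,522,837.00.
Margin of safety = €19,522,837.00 − €6,937,891.11 = €12,584,946.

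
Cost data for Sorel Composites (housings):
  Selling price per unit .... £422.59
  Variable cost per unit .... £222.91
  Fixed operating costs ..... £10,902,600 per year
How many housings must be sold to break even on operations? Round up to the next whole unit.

54,601 housings

Contribution margin per unit = £422.59 − £222.91 = £199.68.
Units to break even: £10,902,600 ÷ £199.68 = 54,600.36, rounded up to 54,601.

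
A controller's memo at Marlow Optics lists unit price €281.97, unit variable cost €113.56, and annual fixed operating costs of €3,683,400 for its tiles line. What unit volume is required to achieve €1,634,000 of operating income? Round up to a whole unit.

31,575 tiles

Unit CM = price − variable cost = €281.97 − €113.56 = €168.41.
Required volume = (fixed costs + target profit) ÷ CM = (€3,683,400 + €1,634,000) ÷ €168.41 = 31,574.13, so 31,575 tiles.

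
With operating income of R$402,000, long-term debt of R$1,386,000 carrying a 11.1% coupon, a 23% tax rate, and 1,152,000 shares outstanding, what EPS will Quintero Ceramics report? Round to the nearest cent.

R$0.17

Pre-tax income = R$402,000 − R$153,846.00 = R$248,154.00.
After tax at 23%: net income = R$248,154.00 × 0.77 = R$191,078.58.
Per share: R$191,078.58 / 1,152,000 shares = R$0.17.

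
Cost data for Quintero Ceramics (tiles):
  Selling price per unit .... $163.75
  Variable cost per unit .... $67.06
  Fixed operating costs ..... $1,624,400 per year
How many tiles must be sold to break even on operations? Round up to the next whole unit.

16,801 tiles

Contribution margin per unit = $163.75 − $67.06 = $96.69.
Break-even volume = fixed costs ÷ CM per unit = $1,624,400 ÷ $96.69 = 16,800.08, so 16,801 tiles.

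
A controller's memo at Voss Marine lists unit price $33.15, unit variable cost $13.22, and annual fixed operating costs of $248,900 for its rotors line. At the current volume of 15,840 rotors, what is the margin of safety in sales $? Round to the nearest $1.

$111,095

Contribution margin per unit = $33.15 − $13.22 = $19.93. Break-even units = $248,900 ÷ $19.93 = 12,488.71; break-even revenue = 12,488.71 × $33.15 = $414,000.75.
Current sales = 15,840 × $33.15 = $525,096.00.
Margin of safety = $525,096.00 − $414,000.75 = $111,095.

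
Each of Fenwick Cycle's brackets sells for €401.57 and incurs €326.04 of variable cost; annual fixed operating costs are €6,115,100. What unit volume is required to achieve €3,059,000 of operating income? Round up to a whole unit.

121,463 brackets

Contribution margin per unit = €401.57 − €326.04 = €75.53.
Required volume = (fixed costs + target profit) ÷ CM = (€6,115,100 + €3,059,000) ÷ €75.53 = 121,462.99, so 121,463 brackets.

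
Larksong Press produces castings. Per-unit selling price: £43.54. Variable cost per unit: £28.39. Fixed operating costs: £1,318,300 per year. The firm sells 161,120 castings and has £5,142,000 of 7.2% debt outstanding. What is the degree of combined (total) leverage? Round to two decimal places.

At 161,120 units, contribution = 161,120 × £15.15 = £2,440,968.00.
Operating income = contribution − fixed costs = £2,440,968.00 − £1,318,300 = £1,122,668.00. Interest = £370,224.00.
DOL = £2,440,968.00 ÷ £1,122,668.00 = 2.1743; DFL = £1,122,668.00 ÷ £752,444.00 = 1.4920.
DCL = DOL × DFL = 2.1743 × 1.4920 = 3.2441.

3.24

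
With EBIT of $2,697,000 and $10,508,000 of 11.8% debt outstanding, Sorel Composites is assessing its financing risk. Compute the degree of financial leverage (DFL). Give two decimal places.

1.85

Interest = $1,239,944.00.
DFL = EBIT ÷ (EBIT − I) = $2,697,000 ÷ ($2,697,000 − $1,239,944.00) = $2,697,000 ÷ $1,457,056.00 = 1.8510.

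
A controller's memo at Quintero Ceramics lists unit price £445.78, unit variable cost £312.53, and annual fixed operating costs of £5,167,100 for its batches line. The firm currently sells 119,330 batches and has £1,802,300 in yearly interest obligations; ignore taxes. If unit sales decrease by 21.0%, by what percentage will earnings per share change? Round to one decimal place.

-37.4%

Total contribution margin = 119,330 × £133.25 = £15,900,722.50.
Operating income = contribution − fixed costs = £15,900,722.50 − £5,167,100 = £10,733,622.50.
After interest of £1,802,300.00, pre-tax earnings = £8,931,322.50.
DCL = total CM / (EBIT − I) = £15,900,722.50 / £8,931,322.50 = 1.7803.
EPS therefore changes by 1.7803 × (-21.0%) = -37.4%.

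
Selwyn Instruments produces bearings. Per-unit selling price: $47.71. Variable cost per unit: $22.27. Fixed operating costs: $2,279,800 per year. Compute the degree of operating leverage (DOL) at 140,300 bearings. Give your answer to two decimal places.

2.77

Total contribution margin = 140,300 × $25.44 = $3,569,232.00.
EBIT = $3,569,232.00 − $2,279,800 = $1,289,432.00.
Degree of operating leverage = $3,569,232.00 / $1,289,432.00 = 2.7681.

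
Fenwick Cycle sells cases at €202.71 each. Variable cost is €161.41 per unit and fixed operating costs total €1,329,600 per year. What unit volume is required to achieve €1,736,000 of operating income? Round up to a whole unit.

Contribution margin per unit = €202.71 − €161.41 = €41.30.
Required volume = (fixed costs + target profit) ÷ CM = (€1,329,600 + €1,736,000) ÷ €41.30 = 74,227.60, so 74,228 cases.

74,228 cases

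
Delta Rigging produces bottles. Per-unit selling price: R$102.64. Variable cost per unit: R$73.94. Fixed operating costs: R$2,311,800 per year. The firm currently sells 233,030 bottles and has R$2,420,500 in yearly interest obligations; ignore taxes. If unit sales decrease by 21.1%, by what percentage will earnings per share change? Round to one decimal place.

Total contribution margin = 233,030 × R$28.70 = R$6,687,961.00.
EBIT = R$6,687,961.00 − R$2,311,800 = R$4,376,161.00.
Interest = R$2,420,500.00, so EBIT − I = R$1,955,661.00.
Degree of combined leverage = contribution ÷ (EBIT − I) = R$6,687,961.00 ÷ R$1,955,661.00 = 3.4198.
EPS therefore changes by 3.4198 × (-21.1%) = -72.2%.

-72.2%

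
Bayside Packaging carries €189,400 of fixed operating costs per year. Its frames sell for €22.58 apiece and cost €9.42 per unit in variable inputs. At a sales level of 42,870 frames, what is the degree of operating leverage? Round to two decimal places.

At 42,870 units, contribution = 42,870 × €13.16 = €564,169.20.
Operating income = contribution − fixed costs = €564,169.20 − €189,400 = €374,769.20.
DOL = contribution ÷ EBIT = €564,169.20 ÷ €374,769.20 = 1.5054.

1.51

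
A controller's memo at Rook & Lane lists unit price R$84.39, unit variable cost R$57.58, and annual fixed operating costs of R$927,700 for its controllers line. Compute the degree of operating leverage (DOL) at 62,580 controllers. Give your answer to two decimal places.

Contribution at this volume is 62,580 × R$26.81 = R$1,677,769.80.
EBIT = R$1,677,769.80 − R$927,700 = R$750,069.80.
Degree of operating leverage = R$1,677,769.80 / R$750,069.80 = 2.2368.

2.24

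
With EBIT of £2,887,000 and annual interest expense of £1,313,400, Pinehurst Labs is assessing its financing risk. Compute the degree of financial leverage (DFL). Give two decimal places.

Interest = £1,313,400.00.
DFL = EBIT ÷ (EBIT − I) = £2,887,000 ÷ (£2,887,000 − £1,313,400.00) = £2,887,000 ÷ £1,573,600.00 = 1.8346.

1.83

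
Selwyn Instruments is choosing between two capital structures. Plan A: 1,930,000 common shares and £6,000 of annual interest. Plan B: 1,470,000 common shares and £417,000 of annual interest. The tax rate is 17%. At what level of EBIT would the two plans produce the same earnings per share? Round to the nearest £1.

£1,730,413

At indifference, (EBIT − 6,000)(1 − t)/1,930,000 = (EBIT − 417,000)(1 − t)/1,470,000.
The (1 − t) factor cancels: (EBIT − 6,000) × 1,470,000 = (EBIT − 417,000) × 1,930,000.
EBIT × (1,930,000 − 1,470,000) = 417,000 × 1,930,000 − 6,000 × 1,470,000 = 795,990,000,000, so EBIT = 795,990,000,000 ÷ 460,000 = 1,730,413.04.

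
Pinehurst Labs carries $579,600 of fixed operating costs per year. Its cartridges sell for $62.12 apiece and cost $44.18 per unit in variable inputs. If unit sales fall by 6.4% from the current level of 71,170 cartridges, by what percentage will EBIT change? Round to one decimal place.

Total contribution margin = 71,170 × $17.94 = $1,276,789.80.
Subtracting fixed costs: EBIT = $1,276,789.80 − $579,600 = $697,189.80.
DOL = contribution ÷ EBIT = $1,276,789.80 ÷ $697,189.80 = 1.8313.
So EBIT moves 1.8313 × (-6.4%) = -11.7%.

-11.7%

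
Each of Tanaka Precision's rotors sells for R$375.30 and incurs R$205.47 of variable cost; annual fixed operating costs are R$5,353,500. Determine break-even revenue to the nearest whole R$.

Contribution margin per unit = R$375.30 − R$205.47 = R$169.83, a CM ratio of R$169.83 ÷ R$375.30 = 0.4525.
Break-even sales = FC ÷ CM ratio = R$5,353,500 × R$375.30 / R$169.83 = R$11,830,469.

R$11,830,469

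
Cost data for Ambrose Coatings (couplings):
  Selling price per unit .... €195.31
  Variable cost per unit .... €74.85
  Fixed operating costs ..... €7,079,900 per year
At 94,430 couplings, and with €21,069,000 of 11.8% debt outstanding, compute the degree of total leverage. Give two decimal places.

6.29

Total contribution margin = 94,430 × €120.46 = €11,375,037.80.
EBIT = €11,375,037.80 − €7,079,900 = €4,295,137.80. Interest = €2,486,142.00, so EBIT − I = €1,808,995.80.
DCL = contribution ÷ (EBIT − I) = €11,375,037.80 ÷ €1,808,995.80 = 6.2880.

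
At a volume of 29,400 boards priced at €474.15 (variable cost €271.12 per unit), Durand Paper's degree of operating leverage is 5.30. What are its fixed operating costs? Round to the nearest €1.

€4,842,840

Contribution at this volume is 29,400 × €203.03 = €5,969,082.00.
DOL = contribution / EBIT, so EBIT = €5,969,082.00 / 5.30 = €1,126,241.89.
And FC = contribution − EBIT = €5,969,082.00 − €1,126,241.89 = €4,842,840.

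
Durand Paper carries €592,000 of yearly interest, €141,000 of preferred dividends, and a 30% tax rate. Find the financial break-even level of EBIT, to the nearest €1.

Grossing the preferred dividend up to pre-tax terms: €141,000 / (1 − 0.30) = €201,428.57.
Financial break-even EBIT = interest + D_p ÷ (1 − t) = €592,000 + €201,428.57 = €793,428.57.

€793,429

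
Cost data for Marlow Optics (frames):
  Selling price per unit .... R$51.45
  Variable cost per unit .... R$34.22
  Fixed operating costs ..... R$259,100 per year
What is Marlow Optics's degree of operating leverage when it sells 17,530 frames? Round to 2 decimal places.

7.03

At 17,530 units, contribution = 17,530 × R$17.23 = R$302,041.90.
EBIT = R$302,041.90 − R$259,100 = R$42,941.90.
Degree of operating leverage = R$302,041.90 / R$42,941.90 = 7.0337.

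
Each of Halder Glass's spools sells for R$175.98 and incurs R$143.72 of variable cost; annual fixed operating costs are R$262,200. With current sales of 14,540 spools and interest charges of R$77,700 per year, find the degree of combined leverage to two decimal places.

3.63

Contribution at this volume is 14,540 × R$32.26 = R$469,060.40.
Operating income = contribution − fixed costs = R$469,060.40 − R$262,200 = R$206,860.40. Interest = R$77,700.00, so EBIT − I = R$129,160.40.
DCL = contribution ÷ (EBIT − I) = R$469,060.40 ÷ R$129,160.40 = 3.6316.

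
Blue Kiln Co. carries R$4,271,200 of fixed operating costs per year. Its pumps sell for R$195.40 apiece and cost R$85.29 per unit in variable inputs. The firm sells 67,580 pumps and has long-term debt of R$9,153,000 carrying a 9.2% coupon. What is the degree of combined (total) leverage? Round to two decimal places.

Total contribution margin = 67,580 × R$110.11 = R$7,441,233.80.
Subtracting fixed costs: EBIT = R$7,441,233.80 − R$4,271,200 = R$3,170,033.80. Interest = R$842,076.00, so EBIT − I = R$2,327,957.80.
Degree of total leverage = total CM / (EBIT − interest) = R$7,441,233.80 / R$2,327,957.80 = 3.1965.

3.20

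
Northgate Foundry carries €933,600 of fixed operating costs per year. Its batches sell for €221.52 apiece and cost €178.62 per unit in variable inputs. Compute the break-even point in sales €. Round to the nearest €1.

CM per unit = €221.52 − €178.62 = €42.90; CM ratio = €42.90 / €221.52 = 0.1937.
Break-even revenue = fixed costs × price ÷ CM = €933,600 × €221.52 ÷ €42.90 = €4,820,771.

€4,820,771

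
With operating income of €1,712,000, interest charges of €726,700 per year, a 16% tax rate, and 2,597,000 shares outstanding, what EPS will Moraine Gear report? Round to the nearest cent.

€0.32

Pre-tax income = €1,712,000 − €726,700.00 = €985,300.00.
After tax at 16%: net income = €985,300.00 × 0.84 = €827,652.00.
Per share: €827,652.00 / 2,597,000 shares = €0.32.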